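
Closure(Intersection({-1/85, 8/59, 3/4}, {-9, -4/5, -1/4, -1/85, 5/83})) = {-1/85}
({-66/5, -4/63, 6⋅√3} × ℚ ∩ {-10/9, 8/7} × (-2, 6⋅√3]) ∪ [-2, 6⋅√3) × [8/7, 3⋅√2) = [-2, 6⋅√3) × [8/7, 3⋅√2)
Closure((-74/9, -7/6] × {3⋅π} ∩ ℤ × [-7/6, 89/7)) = {-8, -7, …, -2} × {3⋅π}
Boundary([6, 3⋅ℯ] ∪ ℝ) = ∅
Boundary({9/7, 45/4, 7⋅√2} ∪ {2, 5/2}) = {9/7, 2, 5/2, 45/4, 7⋅√2}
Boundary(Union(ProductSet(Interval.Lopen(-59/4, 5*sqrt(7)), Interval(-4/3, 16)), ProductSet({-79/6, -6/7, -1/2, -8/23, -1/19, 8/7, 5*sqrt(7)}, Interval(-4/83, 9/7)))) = Union(ProductSet({-59/4, 5*sqrt(7)}, Interval(-4/3, 16)), ProductSet(Interval(-59/4, 5*sqrt(7)), {-4/3, 16}))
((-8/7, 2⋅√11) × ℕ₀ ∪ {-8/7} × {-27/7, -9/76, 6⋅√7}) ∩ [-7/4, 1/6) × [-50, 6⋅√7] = ((-8/7, 1/6) × {0, 1, …, 15}) ∪ ({-8/7} × {-27/7, -9/76, 6⋅√7})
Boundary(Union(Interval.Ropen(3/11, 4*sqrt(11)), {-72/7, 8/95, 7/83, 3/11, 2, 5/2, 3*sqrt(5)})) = {-72/7, 8/95, 7/83, 3/11, 4*sqrt(11)}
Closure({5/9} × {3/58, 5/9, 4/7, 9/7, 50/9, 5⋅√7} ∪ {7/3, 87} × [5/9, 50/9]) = ({7/3, 87} × [5/9, 50/9]) ∪ ({5/9} × {3/58, 5/9, 4/7, 9/7, 50/9, 5⋅√7})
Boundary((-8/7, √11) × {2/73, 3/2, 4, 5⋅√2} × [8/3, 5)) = [-8/7, √11] × {2/73, 3/2, 4, 5⋅√2} × [8/3, 5]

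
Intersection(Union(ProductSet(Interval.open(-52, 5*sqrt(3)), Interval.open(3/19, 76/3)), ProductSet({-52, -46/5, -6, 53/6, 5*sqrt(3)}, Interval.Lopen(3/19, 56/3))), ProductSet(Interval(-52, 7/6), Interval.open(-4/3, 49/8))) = ProductSet(Interval(-52, 7/6), Interval.open(3/19, 49/8))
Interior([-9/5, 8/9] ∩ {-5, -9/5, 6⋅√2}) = ∅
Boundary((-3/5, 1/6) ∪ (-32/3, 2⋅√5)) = {-32/3, 2⋅√5}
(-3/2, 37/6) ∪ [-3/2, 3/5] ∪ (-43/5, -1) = (-43/5, 37/6)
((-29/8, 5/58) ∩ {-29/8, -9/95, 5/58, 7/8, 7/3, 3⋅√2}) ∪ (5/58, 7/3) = {-9/95} ∪ (5/58, 7/3)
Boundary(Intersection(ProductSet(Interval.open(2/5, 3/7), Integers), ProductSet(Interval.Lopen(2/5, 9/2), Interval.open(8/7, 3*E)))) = ProductSet(Interval(2/5, 3/7), Range(2, 9, 1))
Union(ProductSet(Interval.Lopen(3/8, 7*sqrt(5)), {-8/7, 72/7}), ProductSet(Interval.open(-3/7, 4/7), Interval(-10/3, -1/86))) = Union(ProductSet(Interval.open(-3/7, 4/7), Interval(-10/3, -1/86)), ProductSet(Interval.Lopen(3/8, 7*sqrt(5)), {-8/7, 72/7}))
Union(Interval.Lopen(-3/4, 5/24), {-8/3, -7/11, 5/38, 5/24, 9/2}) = Union({-8/3, 9/2}, Interval.Lopen(-3/4, 5/24))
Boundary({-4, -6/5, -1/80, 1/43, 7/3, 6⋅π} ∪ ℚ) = ℝ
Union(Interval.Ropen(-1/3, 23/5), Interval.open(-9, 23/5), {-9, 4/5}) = Interval.Ropen(-9, 23/5)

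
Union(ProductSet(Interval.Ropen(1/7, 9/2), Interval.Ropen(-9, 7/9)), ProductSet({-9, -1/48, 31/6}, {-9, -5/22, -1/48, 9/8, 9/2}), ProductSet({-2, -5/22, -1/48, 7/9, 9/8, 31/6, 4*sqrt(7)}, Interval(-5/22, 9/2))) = Union(ProductSet({-9, -1/48, 31/6}, {-9, -5/22, -1/48, 9/8, 9/2}), ProductSet({-2, -5/22, -1/48, 7/9, 9/8, 31/6, 4*sqrt(7)}, Interval(-5/22, 9/2)), ProductSet(Interval.Ropen(1/7, 9/2), Interval.Ropen(-9, 7/9)))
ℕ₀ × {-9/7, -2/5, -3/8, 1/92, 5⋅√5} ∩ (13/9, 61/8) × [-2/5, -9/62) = {2, 3, …, 7} × {-2/5, -3/8}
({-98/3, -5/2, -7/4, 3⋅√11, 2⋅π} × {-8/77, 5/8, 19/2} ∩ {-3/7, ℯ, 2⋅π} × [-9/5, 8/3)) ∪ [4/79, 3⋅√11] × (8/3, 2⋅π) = ({2⋅π} × {-8/77, 5/8}) ∪ ([4/79, 3⋅√11] × (8/3, 2⋅π))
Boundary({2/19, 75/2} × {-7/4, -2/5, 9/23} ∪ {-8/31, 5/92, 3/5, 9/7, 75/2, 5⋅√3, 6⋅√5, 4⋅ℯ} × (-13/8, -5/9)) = ({2/19, 75/2} × {-7/4, -2/5, 9/23}) ∪ ({-8/31, 5/92, 3/5, 9/7, 75/2, 5⋅√3, 6⋅√5, 4⋅ℯ} × [-13/8, -5/9])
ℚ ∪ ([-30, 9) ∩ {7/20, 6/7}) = ℚ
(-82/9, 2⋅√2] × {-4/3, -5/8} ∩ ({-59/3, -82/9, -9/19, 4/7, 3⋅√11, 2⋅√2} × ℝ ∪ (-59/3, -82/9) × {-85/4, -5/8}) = {-9/19, 4/7, 2⋅√2} × {-4/3, -5/8}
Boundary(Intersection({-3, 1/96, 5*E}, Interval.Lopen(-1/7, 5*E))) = {1/96, 5*E}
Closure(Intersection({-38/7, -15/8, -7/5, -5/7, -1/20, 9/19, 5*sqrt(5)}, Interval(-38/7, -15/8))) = {-38/7, -15/8}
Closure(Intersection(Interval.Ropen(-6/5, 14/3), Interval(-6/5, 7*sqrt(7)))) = Interval(-6/5, 14/3)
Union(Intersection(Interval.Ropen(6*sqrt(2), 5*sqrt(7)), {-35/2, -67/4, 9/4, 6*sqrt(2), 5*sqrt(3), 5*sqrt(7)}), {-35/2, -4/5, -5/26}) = {-35/2, -4/5, -5/26, 6*sqrt(2), 5*sqrt(3)}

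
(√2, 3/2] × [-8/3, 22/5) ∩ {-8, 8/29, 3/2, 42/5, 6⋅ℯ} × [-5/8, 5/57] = {3/2} × [-5/8, 5/57]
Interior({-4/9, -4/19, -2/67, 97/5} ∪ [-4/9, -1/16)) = (-4/9, -1/16)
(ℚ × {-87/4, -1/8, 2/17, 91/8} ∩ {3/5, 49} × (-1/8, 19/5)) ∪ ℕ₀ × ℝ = (ℕ₀ × ℝ) ∪ ({3/5, 49} × {2/17})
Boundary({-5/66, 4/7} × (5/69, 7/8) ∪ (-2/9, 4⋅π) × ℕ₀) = ({-5/66, 4/7} × [5/69, 7/8]) ∪ ([-2/9, 4⋅π] × ℕ₀)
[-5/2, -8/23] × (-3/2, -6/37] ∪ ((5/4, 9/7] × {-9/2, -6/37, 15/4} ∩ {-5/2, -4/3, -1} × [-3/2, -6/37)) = [-5/2, -8/23] × (-3/2, -6/37]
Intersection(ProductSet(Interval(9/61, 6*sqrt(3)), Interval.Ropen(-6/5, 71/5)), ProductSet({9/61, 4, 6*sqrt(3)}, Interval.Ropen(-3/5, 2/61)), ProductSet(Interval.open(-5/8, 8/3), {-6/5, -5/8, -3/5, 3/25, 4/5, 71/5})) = ProductSet({9/61}, {-3/5})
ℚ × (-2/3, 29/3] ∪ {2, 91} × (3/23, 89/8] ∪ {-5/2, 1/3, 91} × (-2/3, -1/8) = (ℚ × (-2/3, 29/3]) ∪ ({2, 91} × (3/23, 89/8])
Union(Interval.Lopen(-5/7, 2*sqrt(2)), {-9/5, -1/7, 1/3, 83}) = Union({-9/5, 83}, Interval.Lopen(-5/7, 2*sqrt(2)))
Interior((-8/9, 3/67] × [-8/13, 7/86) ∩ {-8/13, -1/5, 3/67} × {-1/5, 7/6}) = ∅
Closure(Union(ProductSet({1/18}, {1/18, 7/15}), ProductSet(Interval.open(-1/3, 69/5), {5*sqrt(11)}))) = Union(ProductSet({1/18}, {1/18, 7/15}), ProductSet(Interval(-1/3, 69/5), {5*sqrt(11)}))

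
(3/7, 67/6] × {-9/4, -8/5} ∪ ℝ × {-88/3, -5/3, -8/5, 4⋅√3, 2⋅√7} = ((3/7, 67/6] × {-9/4, -8/5}) ∪ (ℝ × {-88/3, -5/3, -8/5, 4⋅√3, 2⋅√7})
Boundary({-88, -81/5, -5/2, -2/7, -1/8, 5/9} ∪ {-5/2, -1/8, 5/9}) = {-88, -81/5, -5/2, -2/7, -1/8, 5/9}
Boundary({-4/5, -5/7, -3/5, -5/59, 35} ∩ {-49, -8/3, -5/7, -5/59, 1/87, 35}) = {-5/7, -5/59, 35}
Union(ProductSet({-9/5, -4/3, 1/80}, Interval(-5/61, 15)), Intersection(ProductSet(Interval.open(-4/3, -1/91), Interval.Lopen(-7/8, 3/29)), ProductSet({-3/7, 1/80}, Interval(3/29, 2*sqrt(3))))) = Union(ProductSet({-3/7}, {3/29}), ProductSet({-9/5, -4/3, 1/80}, Interval(-5/61, 15)))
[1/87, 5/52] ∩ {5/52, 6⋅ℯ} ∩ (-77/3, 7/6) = {5/52}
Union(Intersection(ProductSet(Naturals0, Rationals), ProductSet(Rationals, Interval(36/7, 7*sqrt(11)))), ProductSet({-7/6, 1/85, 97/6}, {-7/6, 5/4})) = Union(ProductSet({-7/6, 1/85, 97/6}, {-7/6, 5/4}), ProductSet(Naturals0, Intersection(Interval(36/7, 7*sqrt(11)), Rationals)))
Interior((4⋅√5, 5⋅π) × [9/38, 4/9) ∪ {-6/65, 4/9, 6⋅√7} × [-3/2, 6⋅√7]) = (4⋅√5, 5⋅π) × (9/38, 4/9)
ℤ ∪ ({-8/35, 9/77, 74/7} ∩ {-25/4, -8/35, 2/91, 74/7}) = ℤ ∪ {-8/35, 74/7}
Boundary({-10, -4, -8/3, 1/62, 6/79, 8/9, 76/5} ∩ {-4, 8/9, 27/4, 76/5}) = {-4, 8/9, 76/5}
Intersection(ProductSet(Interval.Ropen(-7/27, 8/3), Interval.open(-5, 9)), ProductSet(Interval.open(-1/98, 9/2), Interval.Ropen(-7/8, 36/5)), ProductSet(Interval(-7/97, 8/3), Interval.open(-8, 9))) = ProductSet(Interval.open(-1/98, 8/3), Interval.Ropen(-7/8, 36/5))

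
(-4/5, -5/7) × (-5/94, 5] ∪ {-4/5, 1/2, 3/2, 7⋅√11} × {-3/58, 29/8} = ((-4/5, -5/7) × (-5/94, 5]) ∪ ({-4/5, 1/2, 3/2, 7⋅√11} × {-3/58, 29/8})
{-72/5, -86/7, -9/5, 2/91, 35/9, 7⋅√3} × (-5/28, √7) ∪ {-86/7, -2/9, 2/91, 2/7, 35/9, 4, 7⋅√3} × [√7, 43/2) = ({-72/5, -86/7, -9/5, 2/91, 35/9, 7⋅√3} × (-5/28, √7)) ∪ ({-86/7, -2/9, 2/91, 2/7, 35/9, 4, 7⋅√3} × [√7, 43/2))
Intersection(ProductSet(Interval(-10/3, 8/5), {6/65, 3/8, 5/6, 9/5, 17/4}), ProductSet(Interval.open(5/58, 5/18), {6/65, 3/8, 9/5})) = ProductSet(Interval.open(5/58, 5/18), {6/65, 3/8, 9/5})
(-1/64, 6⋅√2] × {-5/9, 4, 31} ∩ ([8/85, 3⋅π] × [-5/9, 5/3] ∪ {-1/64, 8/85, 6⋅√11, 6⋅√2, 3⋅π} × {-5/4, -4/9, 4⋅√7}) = [8/85, 6⋅√2] × {-5/9}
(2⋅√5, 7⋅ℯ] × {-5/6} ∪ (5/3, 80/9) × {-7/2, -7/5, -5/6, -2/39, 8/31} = ((5/3, 80/9) × {-7/2, -7/5, -5/6, -2/39, 8/31}) ∪ ((2⋅√5, 7⋅ℯ] × {-5/6})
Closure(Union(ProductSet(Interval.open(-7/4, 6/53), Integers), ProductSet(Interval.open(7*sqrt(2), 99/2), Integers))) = ProductSet(Union(Interval(-7/4, 6/53), Interval(7*sqrt(2), 99/2)), Integers)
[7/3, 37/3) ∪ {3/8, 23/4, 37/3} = {3/8} ∪ [7/3, 37/3]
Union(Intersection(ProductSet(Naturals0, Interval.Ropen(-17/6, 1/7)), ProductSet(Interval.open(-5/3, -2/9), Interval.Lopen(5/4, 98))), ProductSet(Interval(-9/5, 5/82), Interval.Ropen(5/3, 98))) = ProductSet(Interval(-9/5, 5/82), Interval.Ropen(5/3, 98))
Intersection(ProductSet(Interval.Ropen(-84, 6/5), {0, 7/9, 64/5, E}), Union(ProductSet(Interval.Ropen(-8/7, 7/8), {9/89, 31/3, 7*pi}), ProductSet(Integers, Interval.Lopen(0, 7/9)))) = ProductSet(Range(-84, 2, 1), {7/9})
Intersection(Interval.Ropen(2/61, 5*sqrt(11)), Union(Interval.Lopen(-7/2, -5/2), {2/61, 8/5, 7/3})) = {2/61, 8/5, 7/3}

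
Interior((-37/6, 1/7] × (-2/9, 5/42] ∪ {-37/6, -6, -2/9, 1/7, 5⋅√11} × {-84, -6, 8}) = (-37/6, 1/7) × (-2/9, 5/42)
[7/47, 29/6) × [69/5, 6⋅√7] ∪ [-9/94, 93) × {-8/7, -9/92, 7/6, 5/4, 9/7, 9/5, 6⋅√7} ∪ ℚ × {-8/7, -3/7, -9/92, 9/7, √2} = (ℚ × {-8/7, -3/7, -9/92, 9/7, √2}) ∪ ([7/47, 29/6) × [69/5, 6⋅√7]) ∪ ([-9/94, 93) × {-8/7, -9/92, 7/6, 5/4, 9/7, 9/5, 6⋅√7})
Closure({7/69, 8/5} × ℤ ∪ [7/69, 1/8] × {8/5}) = ({7/69, 8/5} × ℤ) ∪ ([7/69, 1/8] × {8/5})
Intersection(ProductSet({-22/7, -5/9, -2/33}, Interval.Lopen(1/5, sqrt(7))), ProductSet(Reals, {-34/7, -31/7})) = EmptySet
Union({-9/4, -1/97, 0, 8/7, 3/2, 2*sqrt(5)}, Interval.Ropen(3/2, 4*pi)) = Union({-9/4, -1/97, 0, 8/7}, Interval.Ropen(3/2, 4*pi))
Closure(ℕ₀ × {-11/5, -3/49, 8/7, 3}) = ℕ₀ × {-11/5, -3/49, 8/7, 3}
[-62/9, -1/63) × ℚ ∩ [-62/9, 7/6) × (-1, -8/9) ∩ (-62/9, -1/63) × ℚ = (-62/9, -1/63) × (ℚ ∩ (-1, -8/9))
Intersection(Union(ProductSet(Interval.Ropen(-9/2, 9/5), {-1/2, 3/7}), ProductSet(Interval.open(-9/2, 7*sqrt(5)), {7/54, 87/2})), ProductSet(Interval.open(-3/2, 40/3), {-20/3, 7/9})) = EmptySet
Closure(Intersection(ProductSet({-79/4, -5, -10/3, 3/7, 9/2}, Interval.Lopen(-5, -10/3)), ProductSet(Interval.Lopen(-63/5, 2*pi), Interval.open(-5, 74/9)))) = ProductSet({-5, -10/3, 3/7, 9/2}, Interval(-5, -10/3))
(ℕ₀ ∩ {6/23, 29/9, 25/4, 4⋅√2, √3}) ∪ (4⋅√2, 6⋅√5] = (4⋅√2, 6⋅√5]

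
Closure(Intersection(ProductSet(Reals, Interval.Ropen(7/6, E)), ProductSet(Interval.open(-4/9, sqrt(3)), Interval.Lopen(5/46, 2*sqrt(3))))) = Union(ProductSet({-4/9, sqrt(3)}, Interval(7/6, E)), ProductSet(Interval(-4/9, sqrt(3)), {7/6, E}), ProductSet(Interval.open(-4/9, sqrt(3)), Interval.Ropen(7/6, E)))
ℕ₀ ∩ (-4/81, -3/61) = ∅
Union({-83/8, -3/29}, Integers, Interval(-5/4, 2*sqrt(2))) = Union({-83/8}, Integers, Interval(-5/4, 2*sqrt(2)))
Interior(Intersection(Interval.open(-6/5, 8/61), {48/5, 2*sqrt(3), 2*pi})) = EmptySet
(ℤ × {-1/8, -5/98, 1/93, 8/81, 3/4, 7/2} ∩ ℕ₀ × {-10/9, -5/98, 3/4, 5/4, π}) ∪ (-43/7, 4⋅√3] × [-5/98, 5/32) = (ℕ₀ × {-5/98, 3/4}) ∪ ((-43/7, 4⋅√3] × [-5/98, 5/32))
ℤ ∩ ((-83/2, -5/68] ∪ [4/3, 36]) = {-41, -40, …, -1} ∪ {2, 3, …, 36}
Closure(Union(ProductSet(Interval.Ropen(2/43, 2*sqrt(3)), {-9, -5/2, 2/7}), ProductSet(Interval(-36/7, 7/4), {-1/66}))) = Union(ProductSet(Interval(-36/7, 7/4), {-1/66}), ProductSet(Interval(2/43, 2*sqrt(3)), {-9, -5/2, 2/7}))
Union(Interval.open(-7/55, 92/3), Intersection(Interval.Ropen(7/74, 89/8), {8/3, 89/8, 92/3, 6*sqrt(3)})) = Interval.open(-7/55, 92/3)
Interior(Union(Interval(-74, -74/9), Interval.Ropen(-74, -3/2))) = Interval.open(-74, -3/2)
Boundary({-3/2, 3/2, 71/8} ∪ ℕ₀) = {-3/2, 3/2, 71/8} ∪ ℕ₀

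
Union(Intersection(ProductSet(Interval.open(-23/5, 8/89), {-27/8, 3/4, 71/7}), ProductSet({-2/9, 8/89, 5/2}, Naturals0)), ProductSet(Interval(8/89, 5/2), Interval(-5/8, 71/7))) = ProductSet(Interval(8/89, 5/2), Interval(-5/8, 71/7))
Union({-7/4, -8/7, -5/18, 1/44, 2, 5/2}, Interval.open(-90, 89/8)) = Interval.open(-90, 89/8)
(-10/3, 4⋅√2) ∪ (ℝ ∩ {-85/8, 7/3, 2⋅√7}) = {-85/8} ∪ (-10/3, 4⋅√2)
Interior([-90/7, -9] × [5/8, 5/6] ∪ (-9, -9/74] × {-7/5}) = (-90/7, -9) × (5/8, 5/6)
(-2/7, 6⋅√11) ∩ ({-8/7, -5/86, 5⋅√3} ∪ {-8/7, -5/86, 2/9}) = {-5/86, 2/9, 5⋅√3}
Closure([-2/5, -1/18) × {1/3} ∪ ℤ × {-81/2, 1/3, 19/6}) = (ℤ × {-81/2, 1/3, 19/6}) ∪ ([-2/5, -1/18] × {1/3})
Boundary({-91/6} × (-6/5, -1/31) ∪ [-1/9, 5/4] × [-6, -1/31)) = ({-91/6} × [-6/5, -1/31]) ∪ ({-1/9, 5/4} × [-6, -1/31]) ∪ ([-1/9, 5/4] × {-6, -1/31})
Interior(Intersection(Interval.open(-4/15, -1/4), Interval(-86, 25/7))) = Interval.open(-4/15, -1/4)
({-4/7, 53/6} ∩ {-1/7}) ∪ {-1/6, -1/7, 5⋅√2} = {-1/6, -1/7, 5⋅√2}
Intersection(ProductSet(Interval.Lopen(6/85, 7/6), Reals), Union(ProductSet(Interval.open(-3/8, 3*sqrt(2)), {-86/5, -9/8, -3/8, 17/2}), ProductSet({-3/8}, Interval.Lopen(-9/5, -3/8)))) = ProductSet(Interval.Lopen(6/85, 7/6), {-86/5, -9/8, -3/8, 17/2})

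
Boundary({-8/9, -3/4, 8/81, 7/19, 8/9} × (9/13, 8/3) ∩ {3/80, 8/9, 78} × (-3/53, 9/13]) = ∅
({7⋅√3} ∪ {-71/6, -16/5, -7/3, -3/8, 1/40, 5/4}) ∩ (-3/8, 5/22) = {1/40}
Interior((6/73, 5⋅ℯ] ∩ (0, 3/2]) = (6/73, 3/2)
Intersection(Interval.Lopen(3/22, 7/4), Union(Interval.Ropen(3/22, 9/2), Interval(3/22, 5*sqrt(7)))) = Interval.Lopen(3/22, 7/4)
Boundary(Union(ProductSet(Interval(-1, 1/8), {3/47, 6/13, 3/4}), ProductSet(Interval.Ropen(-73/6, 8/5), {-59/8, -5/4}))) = Union(ProductSet(Interval(-73/6, 8/5), {-59/8, -5/4}), ProductSet(Interval(-1, 1/8), {3/47, 6/13, 3/4}))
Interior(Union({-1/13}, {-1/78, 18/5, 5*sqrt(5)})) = EmptySet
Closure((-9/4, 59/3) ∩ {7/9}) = {7/9}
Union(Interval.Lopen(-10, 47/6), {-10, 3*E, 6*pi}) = Union({3*E, 6*pi}, Interval(-10, 47/6))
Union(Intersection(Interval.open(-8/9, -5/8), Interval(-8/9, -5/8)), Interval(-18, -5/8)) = Interval(-18, -5/8)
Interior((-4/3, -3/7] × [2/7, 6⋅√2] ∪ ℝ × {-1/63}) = (-4/3, -3/7) × (2/7, 6⋅√2)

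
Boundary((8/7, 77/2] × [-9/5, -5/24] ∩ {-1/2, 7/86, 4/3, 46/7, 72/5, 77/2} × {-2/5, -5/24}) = {4/3, 46/7, 72/5, 77/2} × {-2/5, -5/24}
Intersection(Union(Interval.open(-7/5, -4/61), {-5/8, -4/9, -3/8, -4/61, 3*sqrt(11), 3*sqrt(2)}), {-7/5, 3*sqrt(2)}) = {3*sqrt(2)}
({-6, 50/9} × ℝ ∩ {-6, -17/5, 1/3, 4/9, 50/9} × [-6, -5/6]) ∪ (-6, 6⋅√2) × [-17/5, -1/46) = ({-6, 50/9} × [-6, -5/6]) ∪ ((-6, 6⋅√2) × [-17/5, -1/46))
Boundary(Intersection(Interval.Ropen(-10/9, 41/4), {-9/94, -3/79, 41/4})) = {-9/94, -3/79}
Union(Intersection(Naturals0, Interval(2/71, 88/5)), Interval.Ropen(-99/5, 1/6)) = Union(Interval.Ropen(-99/5, 1/6), Range(1, 18, 1))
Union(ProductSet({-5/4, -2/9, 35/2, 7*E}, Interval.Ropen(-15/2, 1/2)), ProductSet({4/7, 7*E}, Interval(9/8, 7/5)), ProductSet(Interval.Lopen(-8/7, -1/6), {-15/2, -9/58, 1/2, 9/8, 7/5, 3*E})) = Union(ProductSet({4/7, 7*E}, Interval(9/8, 7/5)), ProductSet({-5/4, -2/9, 35/2, 7*E}, Interval.Ropen(-15/2, 1/2)), ProductSet(Interval.Lopen(-8/7, -1/6), {-15/2, -9/58, 1/2, 9/8, 7/5, 3*E}))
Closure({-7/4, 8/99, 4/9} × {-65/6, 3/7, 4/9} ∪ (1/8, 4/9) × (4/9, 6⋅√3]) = ({-7/4, 8/99, 4/9} × {-65/6, 3/7, 4/9}) ∪ ({1/8, 4/9} × [4/9, 6⋅√3]) ∪ ([1/8, 4/9] × {4/9, 6⋅√3}) ∪ ((1/8, 4/9) × (4/9, 6⋅√3])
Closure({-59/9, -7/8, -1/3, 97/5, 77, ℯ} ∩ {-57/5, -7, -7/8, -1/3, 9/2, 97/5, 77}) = {-7/8, -1/3, 97/5, 77}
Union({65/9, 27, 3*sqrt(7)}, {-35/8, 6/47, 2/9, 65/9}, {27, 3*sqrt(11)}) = {-35/8, 6/47, 2/9, 65/9, 27, 3*sqrt(11), 3*sqrt(7)}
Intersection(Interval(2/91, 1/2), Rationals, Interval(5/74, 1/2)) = Intersection(Interval(5/74, 1/2), Rationals)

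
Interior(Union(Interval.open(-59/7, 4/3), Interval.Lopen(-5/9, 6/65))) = Interval.open(-59/7, 4/3)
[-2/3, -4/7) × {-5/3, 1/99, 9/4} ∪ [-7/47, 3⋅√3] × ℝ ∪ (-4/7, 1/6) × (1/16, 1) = ([-2/3, -4/7) × {-5/3, 1/99, 9/4}) ∪ ((-4/7, 1/6) × (1/16, 1)) ∪ ([-7/47, 3⋅√3] × ℝ)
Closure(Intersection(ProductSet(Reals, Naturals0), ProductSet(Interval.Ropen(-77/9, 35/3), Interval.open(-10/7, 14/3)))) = ProductSet(Interval(-77/9, 35/3), Range(0, 5, 1))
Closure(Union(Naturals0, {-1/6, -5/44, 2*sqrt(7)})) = Union({-1/6, -5/44, 2*sqrt(7)}, Naturals0)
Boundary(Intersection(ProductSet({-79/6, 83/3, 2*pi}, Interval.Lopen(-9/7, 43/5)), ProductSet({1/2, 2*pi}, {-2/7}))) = ProductSet({2*pi}, {-2/7})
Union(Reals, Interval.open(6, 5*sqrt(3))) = Interval(-oo, oo)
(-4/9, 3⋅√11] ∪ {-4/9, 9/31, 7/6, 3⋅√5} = [-4/9, 3⋅√11]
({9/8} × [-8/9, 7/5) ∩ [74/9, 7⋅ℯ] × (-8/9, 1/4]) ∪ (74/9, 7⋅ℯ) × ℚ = (74/9, 7⋅ℯ) × ℚ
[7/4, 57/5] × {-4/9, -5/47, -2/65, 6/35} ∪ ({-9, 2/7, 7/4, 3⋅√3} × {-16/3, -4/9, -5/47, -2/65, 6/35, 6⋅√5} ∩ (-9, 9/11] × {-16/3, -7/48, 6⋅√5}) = ({2/7} × {-16/3, 6⋅√5}) ∪ ([7/4, 57/5] × {-4/9, -5/47, -2/65, 6/35})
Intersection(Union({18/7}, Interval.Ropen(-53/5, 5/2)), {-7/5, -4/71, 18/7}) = {-7/5, -4/71, 18/7}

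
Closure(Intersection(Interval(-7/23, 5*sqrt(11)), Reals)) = Interval(-7/23, 5*sqrt(11))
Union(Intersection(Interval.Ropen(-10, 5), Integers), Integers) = Integers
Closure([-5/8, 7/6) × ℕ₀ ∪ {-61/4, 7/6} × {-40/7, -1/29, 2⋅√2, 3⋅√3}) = ([-5/8, 7/6] × ℕ₀) ∪ ({-61/4, 7/6} × {-40/7, -1/29, 2⋅√2, 3⋅√3})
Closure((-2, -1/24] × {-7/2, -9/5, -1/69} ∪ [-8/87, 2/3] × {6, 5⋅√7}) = ([-2, -1/24] × {-7/2, -9/5, -1/69}) ∪ ([-8/87, 2/3] × {6, 5⋅√7})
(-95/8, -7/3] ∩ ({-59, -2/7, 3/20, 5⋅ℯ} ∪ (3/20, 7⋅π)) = ∅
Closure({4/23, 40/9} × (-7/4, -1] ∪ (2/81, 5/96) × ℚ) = ([2/81, 5/96] × ℝ) ∪ ({4/23, 40/9} × [-7/4, -1])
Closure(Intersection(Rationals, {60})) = {60}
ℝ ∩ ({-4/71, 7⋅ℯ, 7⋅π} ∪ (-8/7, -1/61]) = (-8/7, -1/61] ∪ {7⋅ℯ, 7⋅π}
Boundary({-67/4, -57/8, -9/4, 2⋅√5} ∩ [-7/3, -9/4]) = {-9/4}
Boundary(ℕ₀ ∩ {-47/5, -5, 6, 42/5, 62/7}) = {6}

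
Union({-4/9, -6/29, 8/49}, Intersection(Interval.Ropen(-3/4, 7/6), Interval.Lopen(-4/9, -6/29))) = Union({8/49}, Interval(-4/9, -6/29))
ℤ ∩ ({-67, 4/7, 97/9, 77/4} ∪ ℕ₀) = {-67} ∪ ℕ₀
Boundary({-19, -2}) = {-19, -2}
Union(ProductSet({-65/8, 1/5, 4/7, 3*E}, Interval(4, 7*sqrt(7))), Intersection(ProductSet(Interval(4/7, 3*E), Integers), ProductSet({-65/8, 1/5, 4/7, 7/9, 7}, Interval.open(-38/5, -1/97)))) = Union(ProductSet({4/7, 7/9, 7}, Range(-7, 0, 1)), ProductSet({-65/8, 1/5, 4/7, 3*E}, Interval(4, 7*sqrt(7))))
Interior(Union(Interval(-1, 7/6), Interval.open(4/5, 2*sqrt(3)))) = Interval.open(-1, 2*sqrt(3))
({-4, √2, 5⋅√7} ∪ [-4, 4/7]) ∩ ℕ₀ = {0}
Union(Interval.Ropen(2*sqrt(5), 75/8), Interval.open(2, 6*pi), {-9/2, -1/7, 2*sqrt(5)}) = Union({-9/2, -1/7}, Interval.open(2, 6*pi))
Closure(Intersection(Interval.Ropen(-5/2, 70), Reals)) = Interval(-5/2, 70)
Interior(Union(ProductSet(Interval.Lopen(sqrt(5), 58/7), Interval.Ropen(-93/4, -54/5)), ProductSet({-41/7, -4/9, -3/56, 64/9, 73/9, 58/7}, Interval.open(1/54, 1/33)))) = ProductSet(Interval.open(sqrt(5), 58/7), Interval.open(-93/4, -54/5))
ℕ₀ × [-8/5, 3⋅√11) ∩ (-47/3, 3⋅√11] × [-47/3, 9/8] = {0, 1, …, 9} × [-8/5, 9/8]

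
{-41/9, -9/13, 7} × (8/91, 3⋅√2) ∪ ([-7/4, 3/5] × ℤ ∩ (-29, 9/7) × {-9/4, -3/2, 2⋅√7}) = {-41/9, -9/13, 7} × (8/91, 3⋅√2)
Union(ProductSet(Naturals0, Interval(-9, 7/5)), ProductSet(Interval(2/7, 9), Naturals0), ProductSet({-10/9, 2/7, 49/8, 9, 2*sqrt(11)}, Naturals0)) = Union(ProductSet(Naturals0, Interval(-9, 7/5)), ProductSet(Union({-10/9}, Interval(2/7, 9)), Naturals0))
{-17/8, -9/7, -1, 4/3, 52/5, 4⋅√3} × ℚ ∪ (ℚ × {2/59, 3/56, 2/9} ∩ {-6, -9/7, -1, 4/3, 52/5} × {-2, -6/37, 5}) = {-17/8, -9/7, -1, 4/3, 52/5, 4⋅√3} × ℚ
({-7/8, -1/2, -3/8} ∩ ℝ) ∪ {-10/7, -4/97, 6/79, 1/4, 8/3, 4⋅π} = {-10/7, -7/8, -1/2, -3/8, -4/97, 6/79, 1/4, 8/3, 4⋅π}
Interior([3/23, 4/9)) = (3/23, 4/9)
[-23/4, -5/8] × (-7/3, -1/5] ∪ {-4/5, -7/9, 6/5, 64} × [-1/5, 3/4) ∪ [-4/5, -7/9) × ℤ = ([-4/5, -7/9) × ℤ) ∪ ({-4/5, -7/9, 6/5, 64} × [-1/5, 3/4)) ∪ ([-23/4, -5/8] × (-7/3, -1/5])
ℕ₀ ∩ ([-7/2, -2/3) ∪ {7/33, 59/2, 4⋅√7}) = ∅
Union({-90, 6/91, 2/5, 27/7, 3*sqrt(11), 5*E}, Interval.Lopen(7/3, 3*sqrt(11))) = Union({-90, 6/91, 2/5, 5*E}, Interval.Lopen(7/3, 3*sqrt(11)))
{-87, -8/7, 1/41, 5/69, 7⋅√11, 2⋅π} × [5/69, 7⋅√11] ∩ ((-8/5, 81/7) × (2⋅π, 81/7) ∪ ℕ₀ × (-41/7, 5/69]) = {-8/7, 1/41, 5/69, 2⋅π} × (2⋅π, 81/7)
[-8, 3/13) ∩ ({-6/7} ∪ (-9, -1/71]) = [-8, -1/71]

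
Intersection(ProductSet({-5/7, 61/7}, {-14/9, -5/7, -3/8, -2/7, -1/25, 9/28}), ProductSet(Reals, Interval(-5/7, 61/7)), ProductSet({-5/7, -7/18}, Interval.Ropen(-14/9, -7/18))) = ProductSet({-5/7}, {-5/7})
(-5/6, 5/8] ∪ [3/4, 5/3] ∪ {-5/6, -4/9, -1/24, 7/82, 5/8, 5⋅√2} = [-5/6, 5/8] ∪ [3/4, 5/3] ∪ {5⋅√2}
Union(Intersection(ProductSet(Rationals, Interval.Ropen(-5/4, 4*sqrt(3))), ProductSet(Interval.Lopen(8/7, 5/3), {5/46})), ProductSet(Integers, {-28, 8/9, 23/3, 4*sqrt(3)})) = Union(ProductSet(Integers, {-28, 8/9, 23/3, 4*sqrt(3)}), ProductSet(Intersection(Interval.Lopen(8/7, 5/3), Rationals), {5/46}))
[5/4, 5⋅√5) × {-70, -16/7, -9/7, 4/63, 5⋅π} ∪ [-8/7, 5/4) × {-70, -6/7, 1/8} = ([-8/7, 5/4) × {-70, -6/7, 1/8}) ∪ ([5/4, 5⋅√5) × {-70, -16/7, -9/7, 4/63, 5⋅π})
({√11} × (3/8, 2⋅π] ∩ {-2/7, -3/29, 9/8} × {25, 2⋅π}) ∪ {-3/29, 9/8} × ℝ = {-3/29, 9/8} × ℝ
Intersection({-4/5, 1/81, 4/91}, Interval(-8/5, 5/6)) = {-4/5, 1/81, 4/91}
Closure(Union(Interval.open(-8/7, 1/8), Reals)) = Interval(-oo, oo)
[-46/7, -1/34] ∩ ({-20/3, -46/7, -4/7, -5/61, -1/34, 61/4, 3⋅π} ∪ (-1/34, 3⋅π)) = {-46/7, -4/7, -5/61, -1/34}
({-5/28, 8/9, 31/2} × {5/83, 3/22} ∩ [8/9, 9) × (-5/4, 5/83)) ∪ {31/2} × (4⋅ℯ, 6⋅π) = {31/2} × (4⋅ℯ, 6⋅π)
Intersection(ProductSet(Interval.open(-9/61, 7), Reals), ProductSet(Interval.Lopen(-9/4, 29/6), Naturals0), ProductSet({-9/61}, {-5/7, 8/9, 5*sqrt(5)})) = EmptySet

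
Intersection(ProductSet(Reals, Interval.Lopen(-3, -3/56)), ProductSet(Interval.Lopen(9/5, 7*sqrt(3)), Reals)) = ProductSet(Interval.Lopen(9/5, 7*sqrt(3)), Interval.Lopen(-3, -3/56))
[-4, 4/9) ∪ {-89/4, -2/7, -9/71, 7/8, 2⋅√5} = {-89/4, 7/8, 2⋅√5} ∪ [-4, 4/9)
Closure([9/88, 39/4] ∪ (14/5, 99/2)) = [9/88, 99/2]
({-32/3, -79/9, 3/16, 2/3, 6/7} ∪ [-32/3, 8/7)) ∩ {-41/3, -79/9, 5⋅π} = {-79/9}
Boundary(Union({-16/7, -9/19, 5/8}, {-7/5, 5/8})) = {-16/7, -7/5, -9/19, 5/8}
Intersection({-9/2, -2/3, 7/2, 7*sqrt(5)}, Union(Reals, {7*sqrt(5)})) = {-9/2, -2/3, 7/2, 7*sqrt(5)}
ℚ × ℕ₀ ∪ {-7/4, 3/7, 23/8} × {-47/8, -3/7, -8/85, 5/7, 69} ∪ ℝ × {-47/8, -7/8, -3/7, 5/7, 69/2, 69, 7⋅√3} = (ℚ × ℕ₀) ∪ ({-7/4, 3/7, 23/8} × {-47/8, -3/7, -8/85, 5/7, 69}) ∪ (ℝ × {-47/8, -7/8, -3/7, 5/7, 69/2, 69, 7⋅√3})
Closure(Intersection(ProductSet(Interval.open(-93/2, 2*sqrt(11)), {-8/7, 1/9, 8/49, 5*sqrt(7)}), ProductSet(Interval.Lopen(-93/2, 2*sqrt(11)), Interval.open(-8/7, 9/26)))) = ProductSet(Interval(-93/2, 2*sqrt(11)), {1/9, 8/49})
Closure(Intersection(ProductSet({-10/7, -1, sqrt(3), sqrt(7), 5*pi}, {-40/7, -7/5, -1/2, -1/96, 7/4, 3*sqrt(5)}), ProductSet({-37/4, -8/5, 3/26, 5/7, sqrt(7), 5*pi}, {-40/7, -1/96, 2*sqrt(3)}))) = ProductSet({sqrt(7), 5*pi}, {-40/7, -1/96})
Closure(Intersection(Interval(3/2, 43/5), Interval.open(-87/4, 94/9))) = Interval(3/2, 43/5)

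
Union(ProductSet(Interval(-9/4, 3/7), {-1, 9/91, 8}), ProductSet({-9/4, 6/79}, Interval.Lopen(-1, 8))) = Union(ProductSet({-9/4, 6/79}, Interval.Lopen(-1, 8)), ProductSet(Interval(-9/4, 3/7), {-1, 9/91, 8}))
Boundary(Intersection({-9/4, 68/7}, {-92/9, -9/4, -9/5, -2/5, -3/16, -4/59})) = {-9/4}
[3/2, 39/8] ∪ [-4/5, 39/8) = [-4/5, 39/8]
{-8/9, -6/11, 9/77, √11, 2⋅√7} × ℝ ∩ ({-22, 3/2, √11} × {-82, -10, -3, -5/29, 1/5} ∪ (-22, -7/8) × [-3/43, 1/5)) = ({-8/9} × [-3/43, 1/5)) ∪ ({√11} × {-82, -10, -3, -5/29, 1/5})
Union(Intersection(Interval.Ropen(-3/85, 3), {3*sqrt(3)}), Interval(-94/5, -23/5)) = Interval(-94/5, -23/5)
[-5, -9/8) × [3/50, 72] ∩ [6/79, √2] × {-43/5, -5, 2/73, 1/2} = ∅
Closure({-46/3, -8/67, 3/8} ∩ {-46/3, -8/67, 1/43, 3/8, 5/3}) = {-46/3, -8/67, 3/8}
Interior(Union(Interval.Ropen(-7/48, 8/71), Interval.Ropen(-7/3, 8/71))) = Interval.open(-7/3, 8/71)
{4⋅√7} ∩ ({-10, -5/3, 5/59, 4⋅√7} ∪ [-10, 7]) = {4⋅√7}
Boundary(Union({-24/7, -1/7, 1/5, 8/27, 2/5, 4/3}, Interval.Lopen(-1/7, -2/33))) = {-24/7, -1/7, -2/33, 1/5, 8/27, 2/5, 4/3}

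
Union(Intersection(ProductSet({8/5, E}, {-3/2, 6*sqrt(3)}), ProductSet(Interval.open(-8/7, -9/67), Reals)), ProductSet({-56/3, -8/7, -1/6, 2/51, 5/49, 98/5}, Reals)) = ProductSet({-56/3, -8/7, -1/6, 2/51, 5/49, 98/5}, Reals)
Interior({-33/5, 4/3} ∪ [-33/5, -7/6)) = (-33/5, -7/6)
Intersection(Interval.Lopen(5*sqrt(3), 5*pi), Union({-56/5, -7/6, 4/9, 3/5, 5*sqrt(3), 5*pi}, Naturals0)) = Union({5*pi}, Range(9, 16, 1))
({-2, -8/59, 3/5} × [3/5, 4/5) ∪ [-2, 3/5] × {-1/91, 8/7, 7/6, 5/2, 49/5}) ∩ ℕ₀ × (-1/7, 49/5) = {0} × {-1/91, 8/7, 7/6, 5/2}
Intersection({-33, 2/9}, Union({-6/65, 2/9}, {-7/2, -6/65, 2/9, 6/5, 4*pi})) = {2/9}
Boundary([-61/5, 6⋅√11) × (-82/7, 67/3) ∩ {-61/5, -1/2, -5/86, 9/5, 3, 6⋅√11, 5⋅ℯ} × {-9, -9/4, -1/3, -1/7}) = {-61/5, -1/2, -5/86, 9/5, 3, 5⋅ℯ} × {-9, -9/4, -1/3, -1/7}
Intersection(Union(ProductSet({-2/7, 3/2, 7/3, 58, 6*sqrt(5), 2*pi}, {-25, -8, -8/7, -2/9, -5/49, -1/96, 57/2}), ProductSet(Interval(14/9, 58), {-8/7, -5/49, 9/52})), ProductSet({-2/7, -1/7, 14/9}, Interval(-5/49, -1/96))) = Union(ProductSet({-2/7}, {-5/49, -1/96}), ProductSet({14/9}, {-5/49}))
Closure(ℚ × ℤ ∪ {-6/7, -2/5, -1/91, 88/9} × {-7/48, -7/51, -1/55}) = (ℝ × ℤ) ∪ ({-6/7, -2/5, -1/91, 88/9} × {-7/48, -7/51, -1/55})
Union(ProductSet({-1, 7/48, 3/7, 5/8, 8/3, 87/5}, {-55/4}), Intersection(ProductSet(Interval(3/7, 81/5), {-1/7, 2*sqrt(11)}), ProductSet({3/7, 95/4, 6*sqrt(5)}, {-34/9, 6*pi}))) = ProductSet({-1, 7/48, 3/7, 5/8, 8/3, 87/5}, {-55/4})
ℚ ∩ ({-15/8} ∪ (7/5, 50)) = {-15/8} ∪ (ℚ ∩ (7/5, 50))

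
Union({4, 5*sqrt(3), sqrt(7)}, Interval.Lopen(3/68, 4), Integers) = Union({5*sqrt(3)}, Integers, Interval.Lopen(3/68, 4))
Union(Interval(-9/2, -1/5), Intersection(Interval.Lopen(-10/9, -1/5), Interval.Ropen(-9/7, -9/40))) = Interval(-9/2, -1/5)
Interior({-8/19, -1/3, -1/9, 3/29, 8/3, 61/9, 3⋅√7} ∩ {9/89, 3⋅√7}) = ∅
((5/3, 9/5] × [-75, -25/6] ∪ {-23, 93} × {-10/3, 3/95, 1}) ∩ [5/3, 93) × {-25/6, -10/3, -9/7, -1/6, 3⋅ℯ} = (5/3, 9/5] × {-25/6}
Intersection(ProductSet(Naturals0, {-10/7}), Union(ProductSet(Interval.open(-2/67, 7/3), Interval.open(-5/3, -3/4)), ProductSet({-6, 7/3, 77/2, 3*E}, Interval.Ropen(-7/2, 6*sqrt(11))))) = ProductSet(Range(0, 3, 1), {-10/7})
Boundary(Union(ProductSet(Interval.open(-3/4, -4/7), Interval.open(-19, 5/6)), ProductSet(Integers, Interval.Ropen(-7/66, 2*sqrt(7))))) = Union(ProductSet(Complement(Integers, Interval.open(-3/4, -4/7)), Interval(-7/66, 2*sqrt(7))), ProductSet({-3/4, -4/7}, Interval(-19, 5/6)), ProductSet(Integers, Interval(5/6, 2*sqrt(7))), ProductSet(Interval(-3/4, -4/7), {-19, 5/6}))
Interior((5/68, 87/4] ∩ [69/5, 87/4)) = (69/5, 87/4)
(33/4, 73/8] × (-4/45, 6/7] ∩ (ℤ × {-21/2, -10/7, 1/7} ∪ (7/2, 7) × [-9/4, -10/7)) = {9} × {1/7}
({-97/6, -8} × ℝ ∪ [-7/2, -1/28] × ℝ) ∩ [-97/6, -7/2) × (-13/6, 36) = {-97/6, -8} × (-13/6, 36)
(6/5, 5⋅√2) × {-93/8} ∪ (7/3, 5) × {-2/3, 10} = ((7/3, 5) × {-2/3, 10}) ∪ ((6/5, 5⋅√2) × {-93/8})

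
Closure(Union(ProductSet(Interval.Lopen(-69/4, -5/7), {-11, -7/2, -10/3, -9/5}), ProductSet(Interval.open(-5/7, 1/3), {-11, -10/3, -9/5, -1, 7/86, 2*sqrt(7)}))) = Union(ProductSet(Interval(-69/4, -5/7), {-11, -7/2, -10/3, -9/5}), ProductSet(Interval(-5/7, 1/3), {-11, -10/3, -9/5, -1, 7/86, 2*sqrt(7)}))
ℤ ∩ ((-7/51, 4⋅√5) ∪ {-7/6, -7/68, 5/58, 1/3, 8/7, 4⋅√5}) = {0, 1, …, 8}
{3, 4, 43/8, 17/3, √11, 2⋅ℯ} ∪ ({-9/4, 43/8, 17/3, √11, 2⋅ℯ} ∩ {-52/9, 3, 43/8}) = {3, 4, 43/8, 17/3, √11, 2⋅ℯ}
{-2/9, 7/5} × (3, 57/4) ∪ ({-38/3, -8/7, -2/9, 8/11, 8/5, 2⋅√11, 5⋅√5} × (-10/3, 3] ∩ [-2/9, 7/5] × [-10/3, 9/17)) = ({-2/9, 8/11} × (-10/3, 9/17)) ∪ ({-2/9, 7/5} × (3, 57/4))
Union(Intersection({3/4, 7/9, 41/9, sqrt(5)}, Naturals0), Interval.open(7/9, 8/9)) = Interval.open(7/9, 8/9)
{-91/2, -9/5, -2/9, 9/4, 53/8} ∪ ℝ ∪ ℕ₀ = ℝ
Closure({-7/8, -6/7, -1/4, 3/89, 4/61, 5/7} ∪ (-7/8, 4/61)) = [-7/8, 4/61] ∪ {5/7}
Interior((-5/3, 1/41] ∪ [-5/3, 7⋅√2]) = (-5/3, 7⋅√2)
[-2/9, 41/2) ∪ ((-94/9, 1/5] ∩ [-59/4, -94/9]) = [-2/9, 41/2)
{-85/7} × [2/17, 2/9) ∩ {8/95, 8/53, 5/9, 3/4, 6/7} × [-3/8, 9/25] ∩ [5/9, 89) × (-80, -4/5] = ∅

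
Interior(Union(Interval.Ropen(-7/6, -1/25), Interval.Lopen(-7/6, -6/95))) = Interval.open(-7/6, -1/25)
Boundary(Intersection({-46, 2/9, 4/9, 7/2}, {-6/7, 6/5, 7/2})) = {7/2}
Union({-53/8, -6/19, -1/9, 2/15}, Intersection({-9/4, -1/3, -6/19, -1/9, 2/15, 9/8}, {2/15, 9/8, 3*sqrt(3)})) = {-53/8, -6/19, -1/9, 2/15, 9/8}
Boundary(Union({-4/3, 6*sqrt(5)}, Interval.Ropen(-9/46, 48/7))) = {-4/3, -9/46, 48/7, 6*sqrt(5)}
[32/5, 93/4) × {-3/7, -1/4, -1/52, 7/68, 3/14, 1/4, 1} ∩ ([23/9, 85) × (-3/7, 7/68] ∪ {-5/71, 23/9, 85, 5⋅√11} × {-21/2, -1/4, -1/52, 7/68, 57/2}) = [32/5, 93/4) × {-1/4, -1/52, 7/68}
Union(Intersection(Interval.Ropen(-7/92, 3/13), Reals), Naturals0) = Union(Interval.Ropen(-7/92, 3/13), Naturals0)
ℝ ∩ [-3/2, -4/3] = [-3/2, -4/3]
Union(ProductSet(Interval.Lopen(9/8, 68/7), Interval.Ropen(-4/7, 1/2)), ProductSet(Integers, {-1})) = Union(ProductSet(Integers, {-1}), ProductSet(Interval.Lopen(9/8, 68/7), Interval.Ropen(-4/7, 1/2)))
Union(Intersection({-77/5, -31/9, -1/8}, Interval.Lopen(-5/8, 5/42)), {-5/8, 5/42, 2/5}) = {-5/8, -1/8, 5/42, 2/5}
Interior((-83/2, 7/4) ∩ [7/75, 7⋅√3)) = (7/75, 7/4)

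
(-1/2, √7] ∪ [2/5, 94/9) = (-1/2, 94/9)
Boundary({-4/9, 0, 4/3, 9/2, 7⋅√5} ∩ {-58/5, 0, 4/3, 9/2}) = {0, 4/3, 9/2}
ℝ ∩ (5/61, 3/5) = (5/61, 3/5)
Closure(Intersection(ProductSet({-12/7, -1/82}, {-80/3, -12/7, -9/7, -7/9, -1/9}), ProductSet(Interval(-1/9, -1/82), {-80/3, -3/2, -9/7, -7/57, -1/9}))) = ProductSet({-1/82}, {-80/3, -9/7, -1/9})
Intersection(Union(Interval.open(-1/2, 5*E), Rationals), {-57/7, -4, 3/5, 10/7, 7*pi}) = {-57/7, -4, 3/5, 10/7}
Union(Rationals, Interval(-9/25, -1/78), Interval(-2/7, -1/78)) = Union(Interval(-9/25, -1/78), Rationals)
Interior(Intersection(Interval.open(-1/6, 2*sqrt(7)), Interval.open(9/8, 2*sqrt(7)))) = Interval.open(9/8, 2*sqrt(7))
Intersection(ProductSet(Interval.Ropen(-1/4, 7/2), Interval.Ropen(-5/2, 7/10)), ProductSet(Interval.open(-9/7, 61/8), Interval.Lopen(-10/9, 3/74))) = ProductSet(Interval.Ropen(-1/4, 7/2), Interval.Lopen(-10/9, 3/74))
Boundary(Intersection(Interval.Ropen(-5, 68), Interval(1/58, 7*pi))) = {1/58, 7*pi}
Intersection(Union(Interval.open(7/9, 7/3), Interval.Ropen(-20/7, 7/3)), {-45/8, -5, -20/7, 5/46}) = {-20/7, 5/46}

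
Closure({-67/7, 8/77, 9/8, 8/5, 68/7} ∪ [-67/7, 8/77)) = [-67/7, 8/77] ∪ {9/8, 8/5, 68/7}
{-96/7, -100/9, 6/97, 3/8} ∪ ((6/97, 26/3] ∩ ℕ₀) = {-96/7, -100/9, 6/97, 3/8} ∪ {1, 2, …, 8}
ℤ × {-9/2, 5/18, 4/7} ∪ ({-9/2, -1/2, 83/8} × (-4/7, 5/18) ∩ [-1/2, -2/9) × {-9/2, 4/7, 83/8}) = ℤ × {-9/2, 5/18, 4/7}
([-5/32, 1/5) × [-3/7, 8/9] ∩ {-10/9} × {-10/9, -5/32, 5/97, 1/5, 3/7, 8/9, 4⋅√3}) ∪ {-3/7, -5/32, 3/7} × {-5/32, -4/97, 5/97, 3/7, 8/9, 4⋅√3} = {-3/7, -5/32, 3/7} × {-5/32, -4/97, 5/97, 3/7, 8/9, 4⋅√3}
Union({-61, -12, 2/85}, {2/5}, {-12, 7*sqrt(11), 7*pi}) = {-61, -12, 2/85, 2/5, 7*sqrt(11), 7*pi}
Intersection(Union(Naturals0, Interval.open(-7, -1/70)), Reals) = Union(Interval.open(-7, -1/70), Naturals0)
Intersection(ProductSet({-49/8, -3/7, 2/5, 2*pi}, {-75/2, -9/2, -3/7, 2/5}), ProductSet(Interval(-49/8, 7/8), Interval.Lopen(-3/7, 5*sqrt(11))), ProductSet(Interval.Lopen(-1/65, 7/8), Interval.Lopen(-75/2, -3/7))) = EmptySet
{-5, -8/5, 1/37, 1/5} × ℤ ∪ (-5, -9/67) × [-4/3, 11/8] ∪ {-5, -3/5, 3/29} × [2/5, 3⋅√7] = ({-5, -8/5, 1/37, 1/5} × ℤ) ∪ ((-5, -9/67) × [-4/3, 11/8]) ∪ ({-5, -3/5, 3/29} × [2/5, 3⋅√7])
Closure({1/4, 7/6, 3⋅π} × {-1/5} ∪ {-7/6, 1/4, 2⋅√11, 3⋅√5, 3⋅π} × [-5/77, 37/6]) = ({1/4, 7/6, 3⋅π} × {-1/5}) ∪ ({-7/6, 1/4, 2⋅√11, 3⋅√5, 3⋅π} × [-5/77, 37/6])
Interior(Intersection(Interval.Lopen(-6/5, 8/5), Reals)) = Interval.open(-6/5, 8/5)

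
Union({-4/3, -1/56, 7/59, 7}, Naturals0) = Union({-4/3, -1/56, 7/59}, Naturals0)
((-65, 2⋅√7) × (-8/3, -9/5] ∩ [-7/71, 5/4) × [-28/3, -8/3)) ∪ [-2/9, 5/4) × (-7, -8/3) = [-2/9, 5/4) × (-7, -8/3)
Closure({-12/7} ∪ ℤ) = ℤ ∪ {-12/7}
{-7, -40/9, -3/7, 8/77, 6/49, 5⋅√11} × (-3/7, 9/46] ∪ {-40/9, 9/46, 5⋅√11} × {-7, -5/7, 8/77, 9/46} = ({-40/9, 9/46, 5⋅√11} × {-7, -5/7, 8/77, 9/46}) ∪ ({-7, -40/9, -3/7, 8/77, 6/49, 5⋅√11} × (-3/7, 9/46])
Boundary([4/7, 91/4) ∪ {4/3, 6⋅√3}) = {4/7, 91/4}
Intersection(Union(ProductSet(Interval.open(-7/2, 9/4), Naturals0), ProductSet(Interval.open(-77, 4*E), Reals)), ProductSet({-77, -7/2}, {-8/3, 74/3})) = ProductSet({-7/2}, {-8/3, 74/3})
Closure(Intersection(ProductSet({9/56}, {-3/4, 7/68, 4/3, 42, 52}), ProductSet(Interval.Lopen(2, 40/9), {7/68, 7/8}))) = EmptySet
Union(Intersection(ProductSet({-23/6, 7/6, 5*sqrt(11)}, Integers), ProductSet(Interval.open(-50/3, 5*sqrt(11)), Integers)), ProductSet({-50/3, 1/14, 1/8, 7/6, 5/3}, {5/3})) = Union(ProductSet({-23/6, 7/6}, Integers), ProductSet({-50/3, 1/14, 1/8, 7/6, 5/3}, {5/3}))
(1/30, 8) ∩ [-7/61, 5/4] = (1/30, 5/4]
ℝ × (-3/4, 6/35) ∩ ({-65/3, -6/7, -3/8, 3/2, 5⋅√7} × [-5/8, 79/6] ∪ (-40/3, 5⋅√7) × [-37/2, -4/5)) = {-65/3, -6/7, -3/8, 3/2, 5⋅√7} × [-5/8, 6/35)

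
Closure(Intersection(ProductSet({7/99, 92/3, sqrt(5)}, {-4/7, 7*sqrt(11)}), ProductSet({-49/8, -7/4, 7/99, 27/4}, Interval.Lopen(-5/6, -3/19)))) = ProductSet({7/99}, {-4/7})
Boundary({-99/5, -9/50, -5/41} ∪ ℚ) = ℝ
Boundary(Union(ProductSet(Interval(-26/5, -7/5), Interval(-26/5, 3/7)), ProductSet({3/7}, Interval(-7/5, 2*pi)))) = Union(ProductSet({3/7}, Interval(-7/5, 2*pi)), ProductSet({-26/5, -7/5}, Interval(-26/5, 3/7)), ProductSet(Interval(-26/5, -7/5), {-26/5, 3/7}))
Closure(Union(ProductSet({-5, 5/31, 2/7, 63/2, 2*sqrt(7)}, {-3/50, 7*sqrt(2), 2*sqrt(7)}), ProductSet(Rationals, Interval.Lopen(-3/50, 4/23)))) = Union(ProductSet({-5, 5/31, 2/7, 63/2, 2*sqrt(7)}, {-3/50, 7*sqrt(2), 2*sqrt(7)}), ProductSet(Reals, Interval(-3/50, 4/23)))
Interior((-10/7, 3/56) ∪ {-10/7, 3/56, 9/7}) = (-10/7, 3/56)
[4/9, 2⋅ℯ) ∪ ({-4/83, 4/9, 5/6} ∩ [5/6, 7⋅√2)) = [4/9, 2⋅ℯ)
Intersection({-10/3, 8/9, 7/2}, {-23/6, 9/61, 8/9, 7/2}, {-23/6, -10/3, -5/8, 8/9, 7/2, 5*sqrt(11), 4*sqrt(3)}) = {8/9, 7/2}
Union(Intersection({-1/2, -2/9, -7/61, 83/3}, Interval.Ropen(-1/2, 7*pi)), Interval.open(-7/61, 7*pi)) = Union({-1/2, -2/9}, Interval.Ropen(-7/61, 7*pi))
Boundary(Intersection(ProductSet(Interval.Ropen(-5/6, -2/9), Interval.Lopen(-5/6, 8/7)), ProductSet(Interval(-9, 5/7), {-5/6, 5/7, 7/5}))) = ProductSet(Interval(-5/6, -2/9), {5/7})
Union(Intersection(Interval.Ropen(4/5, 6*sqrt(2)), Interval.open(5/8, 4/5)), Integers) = Integers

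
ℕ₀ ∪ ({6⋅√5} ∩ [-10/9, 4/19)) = ℕ₀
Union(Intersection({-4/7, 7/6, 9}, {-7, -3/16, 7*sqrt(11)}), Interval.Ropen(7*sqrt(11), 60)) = Interval.Ropen(7*sqrt(11), 60)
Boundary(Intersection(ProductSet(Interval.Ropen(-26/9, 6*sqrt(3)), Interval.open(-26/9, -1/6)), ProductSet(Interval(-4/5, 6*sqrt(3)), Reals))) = Union(ProductSet({-4/5, 6*sqrt(3)}, Interval(-26/9, -1/6)), ProductSet(Interval(-4/5, 6*sqrt(3)), {-26/9, -1/6}))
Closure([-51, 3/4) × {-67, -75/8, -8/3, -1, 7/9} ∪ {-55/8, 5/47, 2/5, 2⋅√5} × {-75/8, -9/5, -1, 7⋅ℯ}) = ([-51, 3/4] × {-67, -75/8, -8/3, -1, 7/9}) ∪ ({-55/8, 5/47, 2/5, 2⋅√5} × {-75/8, -9/5, -1, 7⋅ℯ})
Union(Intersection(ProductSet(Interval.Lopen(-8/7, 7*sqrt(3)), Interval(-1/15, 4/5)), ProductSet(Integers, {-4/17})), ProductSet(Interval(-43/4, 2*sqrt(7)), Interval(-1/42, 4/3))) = ProductSet(Interval(-43/4, 2*sqrt(7)), Interval(-1/42, 4/3))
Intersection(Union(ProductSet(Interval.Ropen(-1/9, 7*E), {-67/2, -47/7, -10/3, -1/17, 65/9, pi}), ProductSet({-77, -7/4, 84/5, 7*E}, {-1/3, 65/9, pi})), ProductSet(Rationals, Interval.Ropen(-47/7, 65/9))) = Union(ProductSet({-77, -7/4, 84/5}, {-1/3, pi}), ProductSet(Intersection(Interval.Ropen(-1/9, 7*E), Rationals), {-47/7, -10/3, -1/17, pi}))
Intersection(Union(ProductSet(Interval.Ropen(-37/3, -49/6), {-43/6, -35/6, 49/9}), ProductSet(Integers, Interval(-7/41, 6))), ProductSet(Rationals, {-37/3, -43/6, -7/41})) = Union(ProductSet(Integers, {-7/41}), ProductSet(Intersection(Interval.Ropen(-37/3, -49/6), Rationals), {-43/6}))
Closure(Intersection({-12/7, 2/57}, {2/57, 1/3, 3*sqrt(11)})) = {2/57}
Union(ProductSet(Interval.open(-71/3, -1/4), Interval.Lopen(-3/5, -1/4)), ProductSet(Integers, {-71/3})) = Union(ProductSet(Integers, {-71/3}), ProductSet(Interval.open(-71/3, -1/4), Interval.Lopen(-3/5, -1/4)))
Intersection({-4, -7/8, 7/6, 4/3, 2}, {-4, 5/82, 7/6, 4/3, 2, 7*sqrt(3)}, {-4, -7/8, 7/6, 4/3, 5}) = {-4, 7/6, 4/3}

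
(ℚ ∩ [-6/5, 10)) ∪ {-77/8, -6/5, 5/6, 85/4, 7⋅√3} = {-77/8, 85/4, 7⋅√3} ∪ (ℚ ∩ [-6/5, 10))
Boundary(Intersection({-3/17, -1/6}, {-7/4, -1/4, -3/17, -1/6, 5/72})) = {-3/17, -1/6}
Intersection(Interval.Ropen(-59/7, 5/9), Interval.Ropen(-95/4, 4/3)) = Interval.Ropen(-59/7, 5/9)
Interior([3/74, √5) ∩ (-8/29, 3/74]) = ∅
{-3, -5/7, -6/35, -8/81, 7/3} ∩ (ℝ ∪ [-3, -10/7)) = {-3, -5/7, -6/35, -8/81, 7/3}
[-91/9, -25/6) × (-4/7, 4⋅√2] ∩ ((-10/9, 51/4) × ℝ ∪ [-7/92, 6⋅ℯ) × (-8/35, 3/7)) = ∅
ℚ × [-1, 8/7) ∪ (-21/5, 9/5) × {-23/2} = (ℚ × [-1, 8/7)) ∪ ((-21/5, 9/5) × {-23/2})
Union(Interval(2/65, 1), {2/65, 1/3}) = Interval(2/65, 1)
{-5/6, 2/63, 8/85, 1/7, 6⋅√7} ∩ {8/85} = {8/85}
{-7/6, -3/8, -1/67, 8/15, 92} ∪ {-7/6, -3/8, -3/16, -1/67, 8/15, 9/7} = {-7/6, -3/8, -3/16, -1/67, 8/15, 9/7, 92}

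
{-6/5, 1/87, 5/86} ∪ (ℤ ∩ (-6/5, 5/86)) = {-6/5, 1/87, 5/86} ∪ {-1, 0}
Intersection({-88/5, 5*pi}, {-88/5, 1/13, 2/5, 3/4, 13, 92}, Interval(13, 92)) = EmptySet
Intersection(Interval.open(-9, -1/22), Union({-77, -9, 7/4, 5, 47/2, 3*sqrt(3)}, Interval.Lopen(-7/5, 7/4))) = Interval.open(-7/5, -1/22)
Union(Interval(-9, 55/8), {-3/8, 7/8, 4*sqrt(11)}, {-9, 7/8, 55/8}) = Union({4*sqrt(11)}, Interval(-9, 55/8))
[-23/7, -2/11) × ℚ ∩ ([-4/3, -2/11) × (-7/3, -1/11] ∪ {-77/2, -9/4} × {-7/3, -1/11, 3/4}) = ({-9/4} × {-7/3, -1/11, 3/4}) ∪ ([-4/3, -2/11) × (ℚ ∩ (-7/3, -1/11]))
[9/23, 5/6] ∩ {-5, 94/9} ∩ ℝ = ∅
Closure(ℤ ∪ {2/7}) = ℤ ∪ {2/7}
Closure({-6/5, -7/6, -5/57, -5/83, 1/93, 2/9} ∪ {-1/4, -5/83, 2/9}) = {-6/5, -7/6, -1/4, -5/57, -5/83, 1/93, 2/9}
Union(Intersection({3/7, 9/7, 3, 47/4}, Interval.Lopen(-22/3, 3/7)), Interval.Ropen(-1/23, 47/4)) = Interval.Ropen(-1/23, 47/4)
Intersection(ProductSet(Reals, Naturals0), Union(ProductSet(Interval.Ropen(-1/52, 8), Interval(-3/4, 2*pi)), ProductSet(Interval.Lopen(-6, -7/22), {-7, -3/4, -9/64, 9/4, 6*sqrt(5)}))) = ProductSet(Interval.Ropen(-1/52, 8), Range(0, 7, 1))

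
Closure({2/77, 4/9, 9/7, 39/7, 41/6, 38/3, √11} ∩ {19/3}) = ∅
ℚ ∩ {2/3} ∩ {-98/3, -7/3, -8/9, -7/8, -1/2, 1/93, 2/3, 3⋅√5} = {2/3}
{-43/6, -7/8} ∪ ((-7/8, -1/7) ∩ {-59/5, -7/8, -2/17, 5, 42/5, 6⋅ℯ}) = {-43/6, -7/8}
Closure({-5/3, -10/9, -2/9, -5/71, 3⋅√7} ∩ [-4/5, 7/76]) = {-2/9, -5/71}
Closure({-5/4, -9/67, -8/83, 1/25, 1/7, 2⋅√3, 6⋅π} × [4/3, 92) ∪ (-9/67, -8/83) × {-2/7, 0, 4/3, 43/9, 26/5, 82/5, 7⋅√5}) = ([-9/67, -8/83] × {-2/7, 0, 4/3, 43/9, 26/5, 82/5, 7⋅√5}) ∪ ({-5/4, -9/67, -8/83, 1/25, 1/7, 2⋅√3, 6⋅π} × [4/3, 92])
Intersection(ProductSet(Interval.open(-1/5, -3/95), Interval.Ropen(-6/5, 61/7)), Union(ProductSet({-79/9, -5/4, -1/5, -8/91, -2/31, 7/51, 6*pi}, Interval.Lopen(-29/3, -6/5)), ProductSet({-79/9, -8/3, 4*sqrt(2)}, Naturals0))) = ProductSet({-8/91, -2/31}, {-6/5})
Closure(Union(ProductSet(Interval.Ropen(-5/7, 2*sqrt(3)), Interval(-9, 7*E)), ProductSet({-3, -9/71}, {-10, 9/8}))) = Union(ProductSet({-3, -9/71}, {-10, 9/8}), ProductSet(Interval(-5/7, 2*sqrt(3)), Interval(-9, 7*E)))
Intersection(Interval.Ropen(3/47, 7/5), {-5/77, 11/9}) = {11/9}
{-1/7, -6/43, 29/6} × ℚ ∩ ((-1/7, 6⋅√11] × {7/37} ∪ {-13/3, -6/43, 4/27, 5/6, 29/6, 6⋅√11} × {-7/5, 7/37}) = {-6/43, 29/6} × {-7/5, 7/37}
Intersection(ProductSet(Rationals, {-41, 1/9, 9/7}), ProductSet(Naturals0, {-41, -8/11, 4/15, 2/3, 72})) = ProductSet(Naturals0, {-41})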